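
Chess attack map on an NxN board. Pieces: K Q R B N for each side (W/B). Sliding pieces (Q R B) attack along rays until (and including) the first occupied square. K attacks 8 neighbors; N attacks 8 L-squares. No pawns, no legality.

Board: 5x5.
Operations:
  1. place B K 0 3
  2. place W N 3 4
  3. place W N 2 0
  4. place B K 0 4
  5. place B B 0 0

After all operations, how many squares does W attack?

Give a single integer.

Op 1: place BK@(0,3)
Op 2: place WN@(3,4)
Op 3: place WN@(2,0)
Op 4: place BK@(0,4)
Op 5: place BB@(0,0)
Per-piece attacks for W:
  WN@(2,0): attacks (3,2) (4,1) (1,2) (0,1)
  WN@(3,4): attacks (4,2) (2,2) (1,3)
Union (7 distinct): (0,1) (1,2) (1,3) (2,2) (3,2) (4,1) (4,2)

Answer: 7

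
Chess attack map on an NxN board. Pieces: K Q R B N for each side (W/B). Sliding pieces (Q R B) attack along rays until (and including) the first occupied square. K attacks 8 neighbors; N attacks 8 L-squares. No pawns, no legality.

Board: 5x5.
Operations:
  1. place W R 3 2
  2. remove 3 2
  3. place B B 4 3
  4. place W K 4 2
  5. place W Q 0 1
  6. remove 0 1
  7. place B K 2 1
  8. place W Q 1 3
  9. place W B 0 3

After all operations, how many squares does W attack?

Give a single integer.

Answer: 17

Derivation:
Op 1: place WR@(3,2)
Op 2: remove (3,2)
Op 3: place BB@(4,3)
Op 4: place WK@(4,2)
Op 5: place WQ@(0,1)
Op 6: remove (0,1)
Op 7: place BK@(2,1)
Op 8: place WQ@(1,3)
Op 9: place WB@(0,3)
Per-piece attacks for W:
  WB@(0,3): attacks (1,4) (1,2) (2,1) [ray(1,-1) blocked at (2,1)]
  WQ@(1,3): attacks (1,4) (1,2) (1,1) (1,0) (2,3) (3,3) (4,3) (0,3) (2,4) (2,2) (3,1) (4,0) (0,4) (0,2) [ray(1,0) blocked at (4,3); ray(-1,0) blocked at (0,3)]
  WK@(4,2): attacks (4,3) (4,1) (3,2) (3,3) (3,1)
Union (17 distinct): (0,2) (0,3) (0,4) (1,0) (1,1) (1,2) (1,4) (2,1) (2,2) (2,3) (2,4) (3,1) (3,2) (3,3) (4,0) (4,1) (4,3)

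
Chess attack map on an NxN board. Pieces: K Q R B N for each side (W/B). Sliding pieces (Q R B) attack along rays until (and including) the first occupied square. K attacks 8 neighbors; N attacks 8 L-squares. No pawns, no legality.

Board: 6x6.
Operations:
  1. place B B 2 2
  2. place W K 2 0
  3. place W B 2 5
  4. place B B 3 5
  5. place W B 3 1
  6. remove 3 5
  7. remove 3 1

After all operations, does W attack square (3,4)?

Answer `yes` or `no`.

Op 1: place BB@(2,2)
Op 2: place WK@(2,0)
Op 3: place WB@(2,5)
Op 4: place BB@(3,5)
Op 5: place WB@(3,1)
Op 6: remove (3,5)
Op 7: remove (3,1)
Per-piece attacks for W:
  WK@(2,0): attacks (2,1) (3,0) (1,0) (3,1) (1,1)
  WB@(2,5): attacks (3,4) (4,3) (5,2) (1,4) (0,3)
W attacks (3,4): yes

Answer: yes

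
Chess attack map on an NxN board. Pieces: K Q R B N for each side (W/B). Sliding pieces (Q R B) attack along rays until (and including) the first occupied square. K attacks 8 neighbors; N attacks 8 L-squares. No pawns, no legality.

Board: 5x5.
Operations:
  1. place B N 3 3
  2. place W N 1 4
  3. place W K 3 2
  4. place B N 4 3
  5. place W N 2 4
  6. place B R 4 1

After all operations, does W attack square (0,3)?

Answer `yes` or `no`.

Op 1: place BN@(3,3)
Op 2: place WN@(1,4)
Op 3: place WK@(3,2)
Op 4: place BN@(4,3)
Op 5: place WN@(2,4)
Op 6: place BR@(4,1)
Per-piece attacks for W:
  WN@(1,4): attacks (2,2) (3,3) (0,2)
  WN@(2,4): attacks (3,2) (4,3) (1,2) (0,3)
  WK@(3,2): attacks (3,3) (3,1) (4,2) (2,2) (4,3) (4,1) (2,3) (2,1)
W attacks (0,3): yes

Answer: yes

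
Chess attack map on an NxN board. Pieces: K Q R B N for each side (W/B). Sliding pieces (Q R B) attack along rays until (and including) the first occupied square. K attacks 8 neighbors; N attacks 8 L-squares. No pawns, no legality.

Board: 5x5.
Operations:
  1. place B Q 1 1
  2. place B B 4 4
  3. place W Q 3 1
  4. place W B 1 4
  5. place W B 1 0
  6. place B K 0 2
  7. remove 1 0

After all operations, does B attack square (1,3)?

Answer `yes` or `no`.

Answer: yes

Derivation:
Op 1: place BQ@(1,1)
Op 2: place BB@(4,4)
Op 3: place WQ@(3,1)
Op 4: place WB@(1,4)
Op 5: place WB@(1,0)
Op 6: place BK@(0,2)
Op 7: remove (1,0)
Per-piece attacks for B:
  BK@(0,2): attacks (0,3) (0,1) (1,2) (1,3) (1,1)
  BQ@(1,1): attacks (1,2) (1,3) (1,4) (1,0) (2,1) (3,1) (0,1) (2,2) (3,3) (4,4) (2,0) (0,2) (0,0) [ray(0,1) blocked at (1,4); ray(1,0) blocked at (3,1); ray(1,1) blocked at (4,4); ray(-1,1) blocked at (0,2)]
  BB@(4,4): attacks (3,3) (2,2) (1,1) [ray(-1,-1) blocked at (1,1)]
B attacks (1,3): yes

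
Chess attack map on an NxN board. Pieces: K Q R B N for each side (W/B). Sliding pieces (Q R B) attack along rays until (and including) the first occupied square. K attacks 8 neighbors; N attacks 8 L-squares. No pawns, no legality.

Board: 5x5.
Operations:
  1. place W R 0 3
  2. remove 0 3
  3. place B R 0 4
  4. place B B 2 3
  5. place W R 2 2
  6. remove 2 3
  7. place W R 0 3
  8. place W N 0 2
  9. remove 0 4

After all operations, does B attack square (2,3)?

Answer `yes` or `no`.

Op 1: place WR@(0,3)
Op 2: remove (0,3)
Op 3: place BR@(0,4)
Op 4: place BB@(2,3)
Op 5: place WR@(2,2)
Op 6: remove (2,3)
Op 7: place WR@(0,3)
Op 8: place WN@(0,2)
Op 9: remove (0,4)
Per-piece attacks for B:
B attacks (2,3): no

Answer: no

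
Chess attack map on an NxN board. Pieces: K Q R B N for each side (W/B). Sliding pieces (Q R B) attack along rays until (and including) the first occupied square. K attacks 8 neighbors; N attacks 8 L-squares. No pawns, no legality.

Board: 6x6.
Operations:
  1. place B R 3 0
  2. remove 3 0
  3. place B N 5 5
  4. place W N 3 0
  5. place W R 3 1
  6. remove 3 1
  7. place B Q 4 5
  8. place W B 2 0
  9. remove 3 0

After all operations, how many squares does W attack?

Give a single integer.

Op 1: place BR@(3,0)
Op 2: remove (3,0)
Op 3: place BN@(5,5)
Op 4: place WN@(3,0)
Op 5: place WR@(3,1)
Op 6: remove (3,1)
Op 7: place BQ@(4,5)
Op 8: place WB@(2,0)
Op 9: remove (3,0)
Per-piece attacks for W:
  WB@(2,0): attacks (3,1) (4,2) (5,3) (1,1) (0,2)
Union (5 distinct): (0,2) (1,1) (3,1) (4,2) (5,3)

Answer: 5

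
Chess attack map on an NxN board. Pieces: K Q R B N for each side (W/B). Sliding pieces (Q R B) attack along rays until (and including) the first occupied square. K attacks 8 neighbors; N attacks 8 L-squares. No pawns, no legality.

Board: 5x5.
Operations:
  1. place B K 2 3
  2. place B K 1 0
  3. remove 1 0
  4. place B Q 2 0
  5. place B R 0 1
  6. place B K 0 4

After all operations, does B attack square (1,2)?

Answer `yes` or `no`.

Answer: yes

Derivation:
Op 1: place BK@(2,3)
Op 2: place BK@(1,0)
Op 3: remove (1,0)
Op 4: place BQ@(2,0)
Op 5: place BR@(0,1)
Op 6: place BK@(0,4)
Per-piece attacks for B:
  BR@(0,1): attacks (0,2) (0,3) (0,4) (0,0) (1,1) (2,1) (3,1) (4,1) [ray(0,1) blocked at (0,4)]
  BK@(0,4): attacks (0,3) (1,4) (1,3)
  BQ@(2,0): attacks (2,1) (2,2) (2,3) (3,0) (4,0) (1,0) (0,0) (3,1) (4,2) (1,1) (0,2) [ray(0,1) blocked at (2,3)]
  BK@(2,3): attacks (2,4) (2,2) (3,3) (1,3) (3,4) (3,2) (1,4) (1,2)
B attacks (1,2): yes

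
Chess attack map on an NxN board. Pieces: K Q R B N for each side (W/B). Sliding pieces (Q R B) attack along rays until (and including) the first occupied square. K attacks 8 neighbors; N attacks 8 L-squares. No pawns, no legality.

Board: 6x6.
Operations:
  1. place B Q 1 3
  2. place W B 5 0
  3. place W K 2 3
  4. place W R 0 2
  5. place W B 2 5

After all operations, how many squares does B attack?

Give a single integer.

Op 1: place BQ@(1,3)
Op 2: place WB@(5,0)
Op 3: place WK@(2,3)
Op 4: place WR@(0,2)
Op 5: place WB@(2,5)
Per-piece attacks for B:
  BQ@(1,3): attacks (1,4) (1,5) (1,2) (1,1) (1,0) (2,3) (0,3) (2,4) (3,5) (2,2) (3,1) (4,0) (0,4) (0,2) [ray(1,0) blocked at (2,3); ray(-1,-1) blocked at (0,2)]
Union (14 distinct): (0,2) (0,3) (0,4) (1,0) (1,1) (1,2) (1,4) (1,5) (2,2) (2,3) (2,4) (3,1) (3,5) (4,0)

Answer: 14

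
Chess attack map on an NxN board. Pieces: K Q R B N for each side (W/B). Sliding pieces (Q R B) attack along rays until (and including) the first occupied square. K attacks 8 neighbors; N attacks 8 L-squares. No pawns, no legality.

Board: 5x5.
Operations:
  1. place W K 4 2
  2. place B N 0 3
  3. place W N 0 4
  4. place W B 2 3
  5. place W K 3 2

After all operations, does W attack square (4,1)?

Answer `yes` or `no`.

Op 1: place WK@(4,2)
Op 2: place BN@(0,3)
Op 3: place WN@(0,4)
Op 4: place WB@(2,3)
Op 5: place WK@(3,2)
Per-piece attacks for W:
  WN@(0,4): attacks (1,2) (2,3)
  WB@(2,3): attacks (3,4) (3,2) (1,4) (1,2) (0,1) [ray(1,-1) blocked at (3,2)]
  WK@(3,2): attacks (3,3) (3,1) (4,2) (2,2) (4,3) (4,1) (2,3) (2,1)
  WK@(4,2): attacks (4,3) (4,1) (3,2) (3,3) (3,1)
W attacks (4,1): yes

Answer: yes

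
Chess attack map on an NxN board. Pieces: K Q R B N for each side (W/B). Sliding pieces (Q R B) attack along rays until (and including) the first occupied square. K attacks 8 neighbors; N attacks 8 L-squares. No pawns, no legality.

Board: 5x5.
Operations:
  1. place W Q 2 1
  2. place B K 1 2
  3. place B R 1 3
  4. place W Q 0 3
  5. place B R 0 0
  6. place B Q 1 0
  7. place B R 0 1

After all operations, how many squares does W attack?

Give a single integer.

Op 1: place WQ@(2,1)
Op 2: place BK@(1,2)
Op 3: place BR@(1,3)
Op 4: place WQ@(0,3)
Op 5: place BR@(0,0)
Op 6: place BQ@(1,0)
Op 7: place BR@(0,1)
Per-piece attacks for W:
  WQ@(0,3): attacks (0,4) (0,2) (0,1) (1,3) (1,4) (1,2) [ray(0,-1) blocked at (0,1); ray(1,0) blocked at (1,3); ray(1,-1) blocked at (1,2)]
  WQ@(2,1): attacks (2,2) (2,3) (2,4) (2,0) (3,1) (4,1) (1,1) (0,1) (3,2) (4,3) (3,0) (1,2) (1,0) [ray(-1,0) blocked at (0,1); ray(-1,1) blocked at (1,2); ray(-1,-1) blocked at (1,0)]
Union (17 distinct): (0,1) (0,2) (0,4) (1,0) (1,1) (1,2) (1,3) (1,4) (2,0) (2,2) (2,3) (2,4) (3,0) (3,1) (3,2) (4,1) (4,3)

Answer: 17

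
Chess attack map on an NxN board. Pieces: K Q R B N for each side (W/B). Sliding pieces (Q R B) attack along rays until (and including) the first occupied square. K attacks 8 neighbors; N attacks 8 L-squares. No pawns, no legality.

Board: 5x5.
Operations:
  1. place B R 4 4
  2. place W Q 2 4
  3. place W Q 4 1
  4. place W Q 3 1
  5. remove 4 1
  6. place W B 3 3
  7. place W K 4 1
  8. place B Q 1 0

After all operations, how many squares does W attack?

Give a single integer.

Op 1: place BR@(4,4)
Op 2: place WQ@(2,4)
Op 3: place WQ@(4,1)
Op 4: place WQ@(3,1)
Op 5: remove (4,1)
Op 6: place WB@(3,3)
Op 7: place WK@(4,1)
Op 8: place BQ@(1,0)
Per-piece attacks for W:
  WQ@(2,4): attacks (2,3) (2,2) (2,1) (2,0) (3,4) (4,4) (1,4) (0,4) (3,3) (1,3) (0,2) [ray(1,0) blocked at (4,4); ray(1,-1) blocked at (3,3)]
  WQ@(3,1): attacks (3,2) (3,3) (3,0) (4,1) (2,1) (1,1) (0,1) (4,2) (4,0) (2,2) (1,3) (0,4) (2,0) [ray(0,1) blocked at (3,3); ray(1,0) blocked at (4,1)]
  WB@(3,3): attacks (4,4) (4,2) (2,4) (2,2) (1,1) (0,0) [ray(1,1) blocked at (4,4); ray(-1,1) blocked at (2,4)]
  WK@(4,1): attacks (4,2) (4,0) (3,1) (3,2) (3,0)
Union (21 distinct): (0,0) (0,1) (0,2) (0,4) (1,1) (1,3) (1,4) (2,0) (2,1) (2,2) (2,3) (2,4) (3,0) (3,1) (3,2) (3,3) (3,4) (4,0) (4,1) (4,2) (4,4)

Answer: 21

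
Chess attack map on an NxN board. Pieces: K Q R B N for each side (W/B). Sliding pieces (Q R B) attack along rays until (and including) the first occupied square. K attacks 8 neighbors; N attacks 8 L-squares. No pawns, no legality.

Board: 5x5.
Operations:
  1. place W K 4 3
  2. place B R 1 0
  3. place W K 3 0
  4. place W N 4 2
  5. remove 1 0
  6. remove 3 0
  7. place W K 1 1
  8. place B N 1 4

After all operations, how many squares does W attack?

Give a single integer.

Op 1: place WK@(4,3)
Op 2: place BR@(1,0)
Op 3: place WK@(3,0)
Op 4: place WN@(4,2)
Op 5: remove (1,0)
Op 6: remove (3,0)
Op 7: place WK@(1,1)
Op 8: place BN@(1,4)
Per-piece attacks for W:
  WK@(1,1): attacks (1,2) (1,0) (2,1) (0,1) (2,2) (2,0) (0,2) (0,0)
  WN@(4,2): attacks (3,4) (2,3) (3,0) (2,1)
  WK@(4,3): attacks (4,4) (4,2) (3,3) (3,4) (3,2)
Union (15 distinct): (0,0) (0,1) (0,2) (1,0) (1,2) (2,0) (2,1) (2,2) (2,3) (3,0) (3,2) (3,3) (3,4) (4,2) (4,4)

Answer: 15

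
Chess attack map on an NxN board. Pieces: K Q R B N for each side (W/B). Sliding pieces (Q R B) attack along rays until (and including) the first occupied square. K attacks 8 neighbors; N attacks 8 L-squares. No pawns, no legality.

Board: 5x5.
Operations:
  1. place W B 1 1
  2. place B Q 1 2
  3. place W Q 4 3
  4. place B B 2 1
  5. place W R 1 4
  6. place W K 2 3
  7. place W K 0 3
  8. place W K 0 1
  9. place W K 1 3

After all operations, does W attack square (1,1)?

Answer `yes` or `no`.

Answer: yes

Derivation:
Op 1: place WB@(1,1)
Op 2: place BQ@(1,2)
Op 3: place WQ@(4,3)
Op 4: place BB@(2,1)
Op 5: place WR@(1,4)
Op 6: place WK@(2,3)
Op 7: place WK@(0,3)
Op 8: place WK@(0,1)
Op 9: place WK@(1,3)
Per-piece attacks for W:
  WK@(0,1): attacks (0,2) (0,0) (1,1) (1,2) (1,0)
  WK@(0,3): attacks (0,4) (0,2) (1,3) (1,4) (1,2)
  WB@(1,1): attacks (2,2) (3,3) (4,4) (2,0) (0,2) (0,0)
  WK@(1,3): attacks (1,4) (1,2) (2,3) (0,3) (2,4) (2,2) (0,4) (0,2)
  WR@(1,4): attacks (1,3) (2,4) (3,4) (4,4) (0,4) [ray(0,-1) blocked at (1,3)]
  WK@(2,3): attacks (2,4) (2,2) (3,3) (1,3) (3,4) (3,2) (1,4) (1,2)
  WQ@(4,3): attacks (4,4) (4,2) (4,1) (4,0) (3,3) (2,3) (3,4) (3,2) (2,1) [ray(-1,0) blocked at (2,3); ray(-1,-1) blocked at (2,1)]
W attacks (1,1): yes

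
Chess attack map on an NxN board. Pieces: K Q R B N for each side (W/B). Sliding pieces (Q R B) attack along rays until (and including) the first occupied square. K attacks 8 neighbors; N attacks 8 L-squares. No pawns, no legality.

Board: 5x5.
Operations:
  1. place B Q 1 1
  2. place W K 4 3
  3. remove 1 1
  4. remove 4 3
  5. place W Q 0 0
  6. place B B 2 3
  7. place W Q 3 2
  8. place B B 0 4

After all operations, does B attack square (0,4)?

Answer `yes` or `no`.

Op 1: place BQ@(1,1)
Op 2: place WK@(4,3)
Op 3: remove (1,1)
Op 4: remove (4,3)
Op 5: place WQ@(0,0)
Op 6: place BB@(2,3)
Op 7: place WQ@(3,2)
Op 8: place BB@(0,4)
Per-piece attacks for B:
  BB@(0,4): attacks (1,3) (2,2) (3,1) (4,0)
  BB@(2,3): attacks (3,4) (3,2) (1,4) (1,2) (0,1) [ray(1,-1) blocked at (3,2)]
B attacks (0,4): no

Answer: no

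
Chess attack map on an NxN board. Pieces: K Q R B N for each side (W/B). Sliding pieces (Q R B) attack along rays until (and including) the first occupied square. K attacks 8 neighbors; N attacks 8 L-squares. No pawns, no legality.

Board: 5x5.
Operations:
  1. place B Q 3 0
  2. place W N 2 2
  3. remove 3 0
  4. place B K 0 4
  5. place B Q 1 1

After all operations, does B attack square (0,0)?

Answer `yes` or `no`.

Answer: yes

Derivation:
Op 1: place BQ@(3,0)
Op 2: place WN@(2,2)
Op 3: remove (3,0)
Op 4: place BK@(0,4)
Op 5: place BQ@(1,1)
Per-piece attacks for B:
  BK@(0,4): attacks (0,3) (1,4) (1,3)
  BQ@(1,1): attacks (1,2) (1,3) (1,4) (1,0) (2,1) (3,1) (4,1) (0,1) (2,2) (2,0) (0,2) (0,0) [ray(1,1) blocked at (2,2)]
B attacks (0,0): yes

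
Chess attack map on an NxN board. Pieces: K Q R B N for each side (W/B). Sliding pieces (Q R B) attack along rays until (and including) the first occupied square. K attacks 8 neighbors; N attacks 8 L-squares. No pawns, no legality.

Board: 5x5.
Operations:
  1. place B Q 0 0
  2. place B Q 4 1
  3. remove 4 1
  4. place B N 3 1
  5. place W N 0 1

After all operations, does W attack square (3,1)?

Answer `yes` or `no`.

Op 1: place BQ@(0,0)
Op 2: place BQ@(4,1)
Op 3: remove (4,1)
Op 4: place BN@(3,1)
Op 5: place WN@(0,1)
Per-piece attacks for W:
  WN@(0,1): attacks (1,3) (2,2) (2,0)
W attacks (3,1): no

Answer: no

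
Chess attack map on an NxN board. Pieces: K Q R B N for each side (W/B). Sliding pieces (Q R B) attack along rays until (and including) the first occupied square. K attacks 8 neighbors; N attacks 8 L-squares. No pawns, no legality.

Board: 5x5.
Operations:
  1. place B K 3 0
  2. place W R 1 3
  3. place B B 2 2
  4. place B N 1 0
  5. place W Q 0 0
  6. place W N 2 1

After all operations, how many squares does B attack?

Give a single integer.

Answer: 12

Derivation:
Op 1: place BK@(3,0)
Op 2: place WR@(1,3)
Op 3: place BB@(2,2)
Op 4: place BN@(1,0)
Op 5: place WQ@(0,0)
Op 6: place WN@(2,1)
Per-piece attacks for B:
  BN@(1,0): attacks (2,2) (3,1) (0,2)
  BB@(2,2): attacks (3,3) (4,4) (3,1) (4,0) (1,3) (1,1) (0,0) [ray(-1,1) blocked at (1,3); ray(-1,-1) blocked at (0,0)]
  BK@(3,0): attacks (3,1) (4,0) (2,0) (4,1) (2,1)
Union (12 distinct): (0,0) (0,2) (1,1) (1,3) (2,0) (2,1) (2,2) (3,1) (3,3) (4,0) (4,1) (4,4)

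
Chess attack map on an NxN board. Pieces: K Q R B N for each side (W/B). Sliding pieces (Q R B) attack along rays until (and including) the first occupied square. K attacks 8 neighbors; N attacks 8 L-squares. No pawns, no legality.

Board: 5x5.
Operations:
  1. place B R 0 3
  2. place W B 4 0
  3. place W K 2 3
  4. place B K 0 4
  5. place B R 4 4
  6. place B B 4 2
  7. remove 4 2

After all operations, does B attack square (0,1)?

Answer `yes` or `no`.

Op 1: place BR@(0,3)
Op 2: place WB@(4,0)
Op 3: place WK@(2,3)
Op 4: place BK@(0,4)
Op 5: place BR@(4,4)
Op 6: place BB@(4,2)
Op 7: remove (4,2)
Per-piece attacks for B:
  BR@(0,3): attacks (0,4) (0,2) (0,1) (0,0) (1,3) (2,3) [ray(0,1) blocked at (0,4); ray(1,0) blocked at (2,3)]
  BK@(0,4): attacks (0,3) (1,4) (1,3)
  BR@(4,4): attacks (4,3) (4,2) (4,1) (4,0) (3,4) (2,4) (1,4) (0,4) [ray(0,-1) blocked at (4,0); ray(-1,0) blocked at (0,4)]
B attacks (0,1): yes

Answer: yes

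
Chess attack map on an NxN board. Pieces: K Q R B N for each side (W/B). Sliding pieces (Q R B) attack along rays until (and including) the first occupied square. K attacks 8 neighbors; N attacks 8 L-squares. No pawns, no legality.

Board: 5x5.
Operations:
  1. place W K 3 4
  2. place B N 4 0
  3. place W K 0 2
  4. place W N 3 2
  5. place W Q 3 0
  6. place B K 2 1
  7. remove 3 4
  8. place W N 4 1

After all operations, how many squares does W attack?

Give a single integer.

Answer: 17

Derivation:
Op 1: place WK@(3,4)
Op 2: place BN@(4,0)
Op 3: place WK@(0,2)
Op 4: place WN@(3,2)
Op 5: place WQ@(3,0)
Op 6: place BK@(2,1)
Op 7: remove (3,4)
Op 8: place WN@(4,1)
Per-piece attacks for W:
  WK@(0,2): attacks (0,3) (0,1) (1,2) (1,3) (1,1)
  WQ@(3,0): attacks (3,1) (3,2) (4,0) (2,0) (1,0) (0,0) (4,1) (2,1) [ray(0,1) blocked at (3,2); ray(1,0) blocked at (4,0); ray(1,1) blocked at (4,1); ray(-1,1) blocked at (2,1)]
  WN@(3,2): attacks (4,4) (2,4) (1,3) (4,0) (2,0) (1,1)
  WN@(4,1): attacks (3,3) (2,2) (2,0)
Union (17 distinct): (0,0) (0,1) (0,3) (1,0) (1,1) (1,2) (1,3) (2,0) (2,1) (2,2) (2,4) (3,1) (3,2) (3,3) (4,0) (4,1) (4,4)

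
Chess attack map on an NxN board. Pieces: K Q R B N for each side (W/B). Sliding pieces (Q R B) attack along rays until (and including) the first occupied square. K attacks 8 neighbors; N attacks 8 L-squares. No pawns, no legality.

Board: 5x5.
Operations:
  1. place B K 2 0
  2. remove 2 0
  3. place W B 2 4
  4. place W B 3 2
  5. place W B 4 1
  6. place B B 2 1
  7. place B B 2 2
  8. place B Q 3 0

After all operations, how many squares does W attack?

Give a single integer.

Answer: 11

Derivation:
Op 1: place BK@(2,0)
Op 2: remove (2,0)
Op 3: place WB@(2,4)
Op 4: place WB@(3,2)
Op 5: place WB@(4,1)
Op 6: place BB@(2,1)
Op 7: place BB@(2,2)
Op 8: place BQ@(3,0)
Per-piece attacks for W:
  WB@(2,4): attacks (3,3) (4,2) (1,3) (0,2)
  WB@(3,2): attacks (4,3) (4,1) (2,3) (1,4) (2,1) [ray(1,-1) blocked at (4,1); ray(-1,-1) blocked at (2,1)]
  WB@(4,1): attacks (3,2) (3,0) [ray(-1,1) blocked at (3,2); ray(-1,-1) blocked at (3,0)]
Union (11 distinct): (0,2) (1,3) (1,4) (2,1) (2,3) (3,0) (3,2) (3,3) (4,1) (4,2) (4,3)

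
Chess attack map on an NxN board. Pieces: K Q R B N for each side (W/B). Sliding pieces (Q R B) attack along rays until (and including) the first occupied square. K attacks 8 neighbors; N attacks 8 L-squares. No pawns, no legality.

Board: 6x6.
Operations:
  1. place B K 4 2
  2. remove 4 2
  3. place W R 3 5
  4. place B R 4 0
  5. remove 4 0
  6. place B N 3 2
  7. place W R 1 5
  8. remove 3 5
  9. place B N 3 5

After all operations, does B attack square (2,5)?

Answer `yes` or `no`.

Answer: no

Derivation:
Op 1: place BK@(4,2)
Op 2: remove (4,2)
Op 3: place WR@(3,5)
Op 4: place BR@(4,0)
Op 5: remove (4,0)
Op 6: place BN@(3,2)
Op 7: place WR@(1,5)
Op 8: remove (3,5)
Op 9: place BN@(3,5)
Per-piece attacks for B:
  BN@(3,2): attacks (4,4) (5,3) (2,4) (1,3) (4,0) (5,1) (2,0) (1,1)
  BN@(3,5): attacks (4,3) (5,4) (2,3) (1,4)
B attacks (2,5): no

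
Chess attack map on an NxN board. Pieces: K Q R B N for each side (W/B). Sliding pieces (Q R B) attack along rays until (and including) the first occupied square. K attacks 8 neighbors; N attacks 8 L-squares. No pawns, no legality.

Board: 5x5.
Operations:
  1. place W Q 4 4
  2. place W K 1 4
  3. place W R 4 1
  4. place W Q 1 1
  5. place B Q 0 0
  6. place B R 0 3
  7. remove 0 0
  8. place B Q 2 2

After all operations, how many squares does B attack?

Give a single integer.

Op 1: place WQ@(4,4)
Op 2: place WK@(1,4)
Op 3: place WR@(4,1)
Op 4: place WQ@(1,1)
Op 5: place BQ@(0,0)
Op 6: place BR@(0,3)
Op 7: remove (0,0)
Op 8: place BQ@(2,2)
Per-piece attacks for B:
  BR@(0,3): attacks (0,4) (0,2) (0,1) (0,0) (1,3) (2,3) (3,3) (4,3)
  BQ@(2,2): attacks (2,3) (2,4) (2,1) (2,0) (3,2) (4,2) (1,2) (0,2) (3,3) (4,4) (3,1) (4,0) (1,3) (0,4) (1,1) [ray(1,1) blocked at (4,4); ray(-1,-1) blocked at (1,1)]
Union (18 distinct): (0,0) (0,1) (0,2) (0,4) (1,1) (1,2) (1,3) (2,0) (2,1) (2,3) (2,4) (3,1) (3,2) (3,3) (4,0) (4,2) (4,3) (4,4)

Answer: 18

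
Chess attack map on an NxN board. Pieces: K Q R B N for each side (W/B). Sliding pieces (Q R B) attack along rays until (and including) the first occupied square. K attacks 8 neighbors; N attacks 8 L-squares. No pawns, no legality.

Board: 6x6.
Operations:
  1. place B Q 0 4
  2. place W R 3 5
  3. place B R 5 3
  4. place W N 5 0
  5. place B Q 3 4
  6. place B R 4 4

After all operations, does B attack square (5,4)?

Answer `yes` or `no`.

Op 1: place BQ@(0,4)
Op 2: place WR@(3,5)
Op 3: place BR@(5,3)
Op 4: place WN@(5,0)
Op 5: place BQ@(3,4)
Op 6: place BR@(4,4)
Per-piece attacks for B:
  BQ@(0,4): attacks (0,5) (0,3) (0,2) (0,1) (0,0) (1,4) (2,4) (3,4) (1,5) (1,3) (2,2) (3,1) (4,0) [ray(1,0) blocked at (3,4)]
  BQ@(3,4): attacks (3,5) (3,3) (3,2) (3,1) (3,0) (4,4) (2,4) (1,4) (0,4) (4,5) (4,3) (5,2) (2,5) (2,3) (1,2) (0,1) [ray(0,1) blocked at (3,5); ray(1,0) blocked at (4,4); ray(-1,0) blocked at (0,4)]
  BR@(4,4): attacks (4,5) (4,3) (4,2) (4,1) (4,0) (5,4) (3,4) [ray(-1,0) blocked at (3,4)]
  BR@(5,3): attacks (5,4) (5,5) (5,2) (5,1) (5,0) (4,3) (3,3) (2,3) (1,3) (0,3) [ray(0,-1) blocked at (5,0)]
B attacks (5,4): yes

Answer: yes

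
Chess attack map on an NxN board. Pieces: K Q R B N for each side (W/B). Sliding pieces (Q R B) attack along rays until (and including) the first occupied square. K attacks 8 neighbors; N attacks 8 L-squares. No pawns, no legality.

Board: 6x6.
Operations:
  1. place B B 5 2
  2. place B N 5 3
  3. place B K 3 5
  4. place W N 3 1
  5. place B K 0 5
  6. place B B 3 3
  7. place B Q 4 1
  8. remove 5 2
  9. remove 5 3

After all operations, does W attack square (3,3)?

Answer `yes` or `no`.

Op 1: place BB@(5,2)
Op 2: place BN@(5,3)
Op 3: place BK@(3,5)
Op 4: place WN@(3,1)
Op 5: place BK@(0,5)
Op 6: place BB@(3,3)
Op 7: place BQ@(4,1)
Op 8: remove (5,2)
Op 9: remove (5,3)
Per-piece attacks for W:
  WN@(3,1): attacks (4,3) (5,2) (2,3) (1,2) (5,0) (1,0)
W attacks (3,3): no

Answer: no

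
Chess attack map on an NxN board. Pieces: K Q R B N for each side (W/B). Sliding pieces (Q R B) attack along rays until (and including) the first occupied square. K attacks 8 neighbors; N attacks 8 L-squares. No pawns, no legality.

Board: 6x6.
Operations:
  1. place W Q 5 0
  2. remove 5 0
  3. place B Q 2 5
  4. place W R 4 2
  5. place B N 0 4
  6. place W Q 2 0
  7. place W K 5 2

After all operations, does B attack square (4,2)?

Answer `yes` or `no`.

Op 1: place WQ@(5,0)
Op 2: remove (5,0)
Op 3: place BQ@(2,5)
Op 4: place WR@(4,2)
Op 5: place BN@(0,4)
Op 6: place WQ@(2,0)
Op 7: place WK@(5,2)
Per-piece attacks for B:
  BN@(0,4): attacks (2,5) (1,2) (2,3)
  BQ@(2,5): attacks (2,4) (2,3) (2,2) (2,1) (2,0) (3,5) (4,5) (5,5) (1,5) (0,5) (3,4) (4,3) (5,2) (1,4) (0,3) [ray(0,-1) blocked at (2,0); ray(1,-1) blocked at (5,2)]
B attacks (4,2): no

Answer: no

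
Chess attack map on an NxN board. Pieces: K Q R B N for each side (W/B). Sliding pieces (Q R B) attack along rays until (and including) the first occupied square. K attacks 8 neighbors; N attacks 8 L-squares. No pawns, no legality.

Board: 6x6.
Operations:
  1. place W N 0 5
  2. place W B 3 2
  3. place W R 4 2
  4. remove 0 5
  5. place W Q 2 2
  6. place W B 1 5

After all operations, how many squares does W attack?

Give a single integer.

Answer: 27

Derivation:
Op 1: place WN@(0,5)
Op 2: place WB@(3,2)
Op 3: place WR@(4,2)
Op 4: remove (0,5)
Op 5: place WQ@(2,2)
Op 6: place WB@(1,5)
Per-piece attacks for W:
  WB@(1,5): attacks (2,4) (3,3) (4,2) (0,4) [ray(1,-1) blocked at (4,2)]
  WQ@(2,2): attacks (2,3) (2,4) (2,5) (2,1) (2,0) (3,2) (1,2) (0,2) (3,3) (4,4) (5,5) (3,1) (4,0) (1,3) (0,4) (1,1) (0,0) [ray(1,0) blocked at (3,2)]
  WB@(3,2): attacks (4,3) (5,4) (4,1) (5,0) (2,3) (1,4) (0,5) (2,1) (1,0)
  WR@(4,2): attacks (4,3) (4,4) (4,5) (4,1) (4,0) (5,2) (3,2) [ray(-1,0) blocked at (3,2)]
Union (27 distinct): (0,0) (0,2) (0,4) (0,5) (1,0) (1,1) (1,2) (1,3) (1,4) (2,0) (2,1) (2,3) (2,4) (2,5) (3,1) (3,2) (3,3) (4,0) (4,1) (4,2) (4,3) (4,4) (4,5) (5,0) (5,2) (5,4) (5,5)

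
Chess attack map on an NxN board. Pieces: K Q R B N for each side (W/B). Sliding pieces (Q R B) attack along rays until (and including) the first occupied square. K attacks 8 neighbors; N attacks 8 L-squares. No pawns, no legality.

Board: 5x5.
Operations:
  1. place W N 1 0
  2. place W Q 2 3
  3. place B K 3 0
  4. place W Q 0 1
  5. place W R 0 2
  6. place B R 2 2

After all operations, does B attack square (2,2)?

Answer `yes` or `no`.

Op 1: place WN@(1,0)
Op 2: place WQ@(2,3)
Op 3: place BK@(3,0)
Op 4: place WQ@(0,1)
Op 5: place WR@(0,2)
Op 6: place BR@(2,2)
Per-piece attacks for B:
  BR@(2,2): attacks (2,3) (2,1) (2,0) (3,2) (4,2) (1,2) (0,2) [ray(0,1) blocked at (2,3); ray(-1,0) blocked at (0,2)]
  BK@(3,0): attacks (3,1) (4,0) (2,0) (4,1) (2,1)
B attacks (2,2): no

Answer: no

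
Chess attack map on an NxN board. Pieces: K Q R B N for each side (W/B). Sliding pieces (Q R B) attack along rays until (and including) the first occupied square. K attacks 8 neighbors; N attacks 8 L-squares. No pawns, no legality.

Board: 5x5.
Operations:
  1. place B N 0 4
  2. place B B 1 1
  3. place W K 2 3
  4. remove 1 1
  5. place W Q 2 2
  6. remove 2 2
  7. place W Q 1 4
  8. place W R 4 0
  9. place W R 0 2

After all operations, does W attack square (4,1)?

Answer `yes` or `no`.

Op 1: place BN@(0,4)
Op 2: place BB@(1,1)
Op 3: place WK@(2,3)
Op 4: remove (1,1)
Op 5: place WQ@(2,2)
Op 6: remove (2,2)
Op 7: place WQ@(1,4)
Op 8: place WR@(4,0)
Op 9: place WR@(0,2)
Per-piece attacks for W:
  WR@(0,2): attacks (0,3) (0,4) (0,1) (0,0) (1,2) (2,2) (3,2) (4,2) [ray(0,1) blocked at (0,4)]
  WQ@(1,4): attacks (1,3) (1,2) (1,1) (1,0) (2,4) (3,4) (4,4) (0,4) (2,3) (0,3) [ray(-1,0) blocked at (0,4); ray(1,-1) blocked at (2,3)]
  WK@(2,3): attacks (2,4) (2,2) (3,3) (1,3) (3,4) (3,2) (1,4) (1,2)
  WR@(4,0): attacks (4,1) (4,2) (4,3) (4,4) (3,0) (2,0) (1,0) (0,0)
W attacks (4,1): yes

Answer: yes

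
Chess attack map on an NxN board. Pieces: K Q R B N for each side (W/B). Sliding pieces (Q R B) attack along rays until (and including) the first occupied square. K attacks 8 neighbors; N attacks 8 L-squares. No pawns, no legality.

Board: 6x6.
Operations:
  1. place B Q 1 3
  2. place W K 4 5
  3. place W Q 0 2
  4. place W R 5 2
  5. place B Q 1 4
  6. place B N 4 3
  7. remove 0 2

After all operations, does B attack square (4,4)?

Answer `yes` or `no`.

Answer: yes

Derivation:
Op 1: place BQ@(1,3)
Op 2: place WK@(4,5)
Op 3: place WQ@(0,2)
Op 4: place WR@(5,2)
Op 5: place BQ@(1,4)
Op 6: place BN@(4,3)
Op 7: remove (0,2)
Per-piece attacks for B:
  BQ@(1,3): attacks (1,4) (1,2) (1,1) (1,0) (2,3) (3,3) (4,3) (0,3) (2,4) (3,5) (2,2) (3,1) (4,0) (0,4) (0,2) [ray(0,1) blocked at (1,4); ray(1,0) blocked at (4,3)]
  BQ@(1,4): attacks (1,5) (1,3) (2,4) (3,4) (4,4) (5,4) (0,4) (2,5) (2,3) (3,2) (4,1) (5,0) (0,5) (0,3) [ray(0,-1) blocked at (1,3)]
  BN@(4,3): attacks (5,5) (3,5) (2,4) (5,1) (3,1) (2,2)
B attacks (4,4): yes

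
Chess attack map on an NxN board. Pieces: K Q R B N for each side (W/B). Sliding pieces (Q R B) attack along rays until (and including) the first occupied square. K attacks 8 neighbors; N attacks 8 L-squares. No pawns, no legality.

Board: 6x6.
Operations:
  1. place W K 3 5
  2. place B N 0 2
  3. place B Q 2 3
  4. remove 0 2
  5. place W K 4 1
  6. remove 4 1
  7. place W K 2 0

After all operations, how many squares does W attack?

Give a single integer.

Answer: 10

Derivation:
Op 1: place WK@(3,5)
Op 2: place BN@(0,2)
Op 3: place BQ@(2,3)
Op 4: remove (0,2)
Op 5: place WK@(4,1)
Op 6: remove (4,1)
Op 7: place WK@(2,0)
Per-piece attacks for W:
  WK@(2,0): attacks (2,1) (3,0) (1,0) (3,1) (1,1)
  WK@(3,5): attacks (3,4) (4,5) (2,5) (4,4) (2,4)
Union (10 distinct): (1,0) (1,1) (2,1) (2,4) (2,5) (3,0) (3,1) (3,4) (4,4) (4,5)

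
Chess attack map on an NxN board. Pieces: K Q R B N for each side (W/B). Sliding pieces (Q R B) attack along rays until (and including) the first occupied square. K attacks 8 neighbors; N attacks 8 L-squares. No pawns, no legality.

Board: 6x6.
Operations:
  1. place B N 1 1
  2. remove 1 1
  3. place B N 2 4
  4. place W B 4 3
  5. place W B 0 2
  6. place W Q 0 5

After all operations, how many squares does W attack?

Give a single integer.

Op 1: place BN@(1,1)
Op 2: remove (1,1)
Op 3: place BN@(2,4)
Op 4: place WB@(4,3)
Op 5: place WB@(0,2)
Op 6: place WQ@(0,5)
Per-piece attacks for W:
  WB@(0,2): attacks (1,3) (2,4) (1,1) (2,0) [ray(1,1) blocked at (2,4)]
  WQ@(0,5): attacks (0,4) (0,3) (0,2) (1,5) (2,5) (3,5) (4,5) (5,5) (1,4) (2,3) (3,2) (4,1) (5,0) [ray(0,-1) blocked at (0,2)]
  WB@(4,3): attacks (5,4) (5,2) (3,4) (2,5) (3,2) (2,1) (1,0)
Union (22 distinct): (0,2) (0,3) (0,4) (1,0) (1,1) (1,3) (1,4) (1,5) (2,0) (2,1) (2,3) (2,4) (2,5) (3,2) (3,4) (3,5) (4,1) (4,5) (5,0) (5,2) (5,4) (5,5)

Answer: 22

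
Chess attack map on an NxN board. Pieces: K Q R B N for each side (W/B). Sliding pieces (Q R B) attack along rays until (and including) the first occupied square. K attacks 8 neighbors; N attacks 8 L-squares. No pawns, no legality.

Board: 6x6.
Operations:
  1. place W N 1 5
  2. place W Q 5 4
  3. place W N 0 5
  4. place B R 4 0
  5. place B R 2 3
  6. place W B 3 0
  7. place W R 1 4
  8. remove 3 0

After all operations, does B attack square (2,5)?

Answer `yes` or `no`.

Answer: yes

Derivation:
Op 1: place WN@(1,5)
Op 2: place WQ@(5,4)
Op 3: place WN@(0,5)
Op 4: place BR@(4,0)
Op 5: place BR@(2,3)
Op 6: place WB@(3,0)
Op 7: place WR@(1,4)
Op 8: remove (3,0)
Per-piece attacks for B:
  BR@(2,3): attacks (2,4) (2,5) (2,2) (2,1) (2,0) (3,3) (4,3) (5,3) (1,3) (0,3)
  BR@(4,0): attacks (4,1) (4,2) (4,3) (4,4) (4,5) (5,0) (3,0) (2,0) (1,0) (0,0)
B attacks (2,5): yes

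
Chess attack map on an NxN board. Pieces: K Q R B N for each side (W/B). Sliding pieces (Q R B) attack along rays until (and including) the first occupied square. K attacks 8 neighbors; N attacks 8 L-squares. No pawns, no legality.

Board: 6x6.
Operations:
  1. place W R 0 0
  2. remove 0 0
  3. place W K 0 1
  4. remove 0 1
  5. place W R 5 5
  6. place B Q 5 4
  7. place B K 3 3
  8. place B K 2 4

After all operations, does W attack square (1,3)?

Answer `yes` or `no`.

Answer: no

Derivation:
Op 1: place WR@(0,0)
Op 2: remove (0,0)
Op 3: place WK@(0,1)
Op 4: remove (0,1)
Op 5: place WR@(5,5)
Op 6: place BQ@(5,4)
Op 7: place BK@(3,3)
Op 8: place BK@(2,4)
Per-piece attacks for W:
  WR@(5,5): attacks (5,4) (4,5) (3,5) (2,5) (1,5) (0,5) [ray(0,-1) blocked at (5,4)]
W attacks (1,3): no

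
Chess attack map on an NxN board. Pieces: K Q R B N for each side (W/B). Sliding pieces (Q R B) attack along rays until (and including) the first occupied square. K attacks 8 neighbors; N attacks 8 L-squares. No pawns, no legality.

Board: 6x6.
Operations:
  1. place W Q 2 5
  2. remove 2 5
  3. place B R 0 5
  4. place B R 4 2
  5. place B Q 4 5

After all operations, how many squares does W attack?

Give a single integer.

Answer: 0

Derivation:
Op 1: place WQ@(2,5)
Op 2: remove (2,5)
Op 3: place BR@(0,5)
Op 4: place BR@(4,2)
Op 5: place BQ@(4,5)
Per-piece attacks for W:
Union (0 distinct): (none)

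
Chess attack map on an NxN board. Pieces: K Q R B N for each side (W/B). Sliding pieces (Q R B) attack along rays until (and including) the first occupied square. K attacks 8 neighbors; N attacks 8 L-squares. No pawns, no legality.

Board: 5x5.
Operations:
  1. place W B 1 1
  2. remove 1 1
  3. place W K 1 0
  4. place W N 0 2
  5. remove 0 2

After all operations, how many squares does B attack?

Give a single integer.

Op 1: place WB@(1,1)
Op 2: remove (1,1)
Op 3: place WK@(1,0)
Op 4: place WN@(0,2)
Op 5: remove (0,2)
Per-piece attacks for B:
Union (0 distinct): (none)

Answer: 0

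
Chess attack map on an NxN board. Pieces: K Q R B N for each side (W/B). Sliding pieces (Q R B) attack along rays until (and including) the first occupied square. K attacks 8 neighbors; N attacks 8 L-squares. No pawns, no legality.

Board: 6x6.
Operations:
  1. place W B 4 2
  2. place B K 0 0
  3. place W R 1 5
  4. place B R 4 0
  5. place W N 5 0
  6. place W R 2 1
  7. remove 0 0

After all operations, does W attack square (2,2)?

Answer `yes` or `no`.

Answer: yes

Derivation:
Op 1: place WB@(4,2)
Op 2: place BK@(0,0)
Op 3: place WR@(1,5)
Op 4: place BR@(4,0)
Op 5: place WN@(5,0)
Op 6: place WR@(2,1)
Op 7: remove (0,0)
Per-piece attacks for W:
  WR@(1,5): attacks (1,4) (1,3) (1,2) (1,1) (1,0) (2,5) (3,5) (4,5) (5,5) (0,5)
  WR@(2,1): attacks (2,2) (2,3) (2,4) (2,5) (2,0) (3,1) (4,1) (5,1) (1,1) (0,1)
  WB@(4,2): attacks (5,3) (5,1) (3,3) (2,4) (1,5) (3,1) (2,0) [ray(-1,1) blocked at (1,5)]
  WN@(5,0): attacks (4,2) (3,1)
W attacks (2,2): yes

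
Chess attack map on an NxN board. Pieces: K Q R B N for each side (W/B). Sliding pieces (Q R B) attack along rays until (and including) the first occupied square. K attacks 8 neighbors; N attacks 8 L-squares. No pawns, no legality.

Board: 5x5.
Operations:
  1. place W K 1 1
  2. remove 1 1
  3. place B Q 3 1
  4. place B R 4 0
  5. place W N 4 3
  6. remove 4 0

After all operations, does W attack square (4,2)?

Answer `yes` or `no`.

Answer: no

Derivation:
Op 1: place WK@(1,1)
Op 2: remove (1,1)
Op 3: place BQ@(3,1)
Op 4: place BR@(4,0)
Op 5: place WN@(4,3)
Op 6: remove (4,0)
Per-piece attacks for W:
  WN@(4,3): attacks (2,4) (3,1) (2,2)
W attacks (4,2): no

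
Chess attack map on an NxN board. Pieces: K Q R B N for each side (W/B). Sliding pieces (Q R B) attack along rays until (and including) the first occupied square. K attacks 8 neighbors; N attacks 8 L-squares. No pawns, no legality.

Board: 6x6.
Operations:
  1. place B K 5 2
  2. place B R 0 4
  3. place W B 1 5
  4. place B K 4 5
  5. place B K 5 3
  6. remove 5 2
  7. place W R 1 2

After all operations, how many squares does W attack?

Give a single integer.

Op 1: place BK@(5,2)
Op 2: place BR@(0,4)
Op 3: place WB@(1,5)
Op 4: place BK@(4,5)
Op 5: place BK@(5,3)
Op 6: remove (5,2)
Op 7: place WR@(1,2)
Per-piece attacks for W:
  WR@(1,2): attacks (1,3) (1,4) (1,5) (1,1) (1,0) (2,2) (3,2) (4,2) (5,2) (0,2) [ray(0,1) blocked at (1,5)]
  WB@(1,5): attacks (2,4) (3,3) (4,2) (5,1) (0,4) [ray(-1,-1) blocked at (0,4)]
Union (14 distinct): (0,2) (0,4) (1,0) (1,1) (1,3) (1,4) (1,5) (2,2) (2,4) (3,2) (3,3) (4,2) (5,1) (5,2)

Answer: 14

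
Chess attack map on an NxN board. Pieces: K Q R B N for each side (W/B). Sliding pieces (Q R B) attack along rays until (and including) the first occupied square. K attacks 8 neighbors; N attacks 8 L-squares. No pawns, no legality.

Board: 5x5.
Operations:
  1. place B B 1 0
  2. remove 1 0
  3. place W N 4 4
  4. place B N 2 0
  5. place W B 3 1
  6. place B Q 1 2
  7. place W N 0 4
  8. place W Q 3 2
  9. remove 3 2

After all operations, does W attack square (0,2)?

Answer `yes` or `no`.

Answer: no

Derivation:
Op 1: place BB@(1,0)
Op 2: remove (1,0)
Op 3: place WN@(4,4)
Op 4: place BN@(2,0)
Op 5: place WB@(3,1)
Op 6: place BQ@(1,2)
Op 7: place WN@(0,4)
Op 8: place WQ@(3,2)
Op 9: remove (3,2)
Per-piece attacks for W:
  WN@(0,4): attacks (1,2) (2,3)
  WB@(3,1): attacks (4,2) (4,0) (2,2) (1,3) (0,4) (2,0) [ray(-1,1) blocked at (0,4); ray(-1,-1) blocked at (2,0)]
  WN@(4,4): attacks (3,2) (2,3)
W attacks (0,2): no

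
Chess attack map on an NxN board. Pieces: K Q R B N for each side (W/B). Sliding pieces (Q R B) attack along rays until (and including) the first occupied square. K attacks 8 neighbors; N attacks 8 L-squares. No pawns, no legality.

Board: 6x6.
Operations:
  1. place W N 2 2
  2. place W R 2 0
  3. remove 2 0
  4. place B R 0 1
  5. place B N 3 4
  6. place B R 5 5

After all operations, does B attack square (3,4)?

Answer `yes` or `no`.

Answer: no

Derivation:
Op 1: place WN@(2,2)
Op 2: place WR@(2,0)
Op 3: remove (2,0)
Op 4: place BR@(0,1)
Op 5: place BN@(3,4)
Op 6: place BR@(5,5)
Per-piece attacks for B:
  BR@(0,1): attacks (0,2) (0,3) (0,4) (0,5) (0,0) (1,1) (2,1) (3,1) (4,1) (5,1)
  BN@(3,4): attacks (5,5) (1,5) (4,2) (5,3) (2,2) (1,3)
  BR@(5,5): attacks (5,4) (5,3) (5,2) (5,1) (5,0) (4,5) (3,5) (2,5) (1,5) (0,5)
B attacks (3,4): no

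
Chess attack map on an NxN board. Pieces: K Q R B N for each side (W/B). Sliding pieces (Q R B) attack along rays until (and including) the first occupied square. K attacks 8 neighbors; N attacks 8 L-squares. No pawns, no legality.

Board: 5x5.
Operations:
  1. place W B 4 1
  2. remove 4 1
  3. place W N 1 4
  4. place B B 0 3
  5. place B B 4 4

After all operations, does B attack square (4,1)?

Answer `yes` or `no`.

Answer: no

Derivation:
Op 1: place WB@(4,1)
Op 2: remove (4,1)
Op 3: place WN@(1,4)
Op 4: place BB@(0,3)
Op 5: place BB@(4,4)
Per-piece attacks for B:
  BB@(0,3): attacks (1,4) (1,2) (2,1) (3,0) [ray(1,1) blocked at (1,4)]
  BB@(4,4): attacks (3,3) (2,2) (1,1) (0,0)
B attacks (4,1): no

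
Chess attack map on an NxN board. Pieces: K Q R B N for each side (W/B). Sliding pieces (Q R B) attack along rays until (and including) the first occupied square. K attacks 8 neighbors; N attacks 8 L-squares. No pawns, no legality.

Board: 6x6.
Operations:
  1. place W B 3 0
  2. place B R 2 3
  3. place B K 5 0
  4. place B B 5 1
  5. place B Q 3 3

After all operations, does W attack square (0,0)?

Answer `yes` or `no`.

Op 1: place WB@(3,0)
Op 2: place BR@(2,3)
Op 3: place BK@(5,0)
Op 4: place BB@(5,1)
Op 5: place BQ@(3,3)
Per-piece attacks for W:
  WB@(3,0): attacks (4,1) (5,2) (2,1) (1,2) (0,3)
W attacks (0,0): no

Answer: no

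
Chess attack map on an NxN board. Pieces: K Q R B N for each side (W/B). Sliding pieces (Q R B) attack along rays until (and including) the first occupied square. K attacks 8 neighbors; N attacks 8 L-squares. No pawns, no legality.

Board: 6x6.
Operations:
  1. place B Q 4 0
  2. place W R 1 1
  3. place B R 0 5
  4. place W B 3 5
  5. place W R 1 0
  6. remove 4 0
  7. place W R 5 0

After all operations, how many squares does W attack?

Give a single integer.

Answer: 23

Derivation:
Op 1: place BQ@(4,0)
Op 2: place WR@(1,1)
Op 3: place BR@(0,5)
Op 4: place WB@(3,5)
Op 5: place WR@(1,0)
Op 6: remove (4,0)
Op 7: place WR@(5,0)
Per-piece attacks for W:
  WR@(1,0): attacks (1,1) (2,0) (3,0) (4,0) (5,0) (0,0) [ray(0,1) blocked at (1,1); ray(1,0) blocked at (5,0)]
  WR@(1,1): attacks (1,2) (1,3) (1,4) (1,5) (1,0) (2,1) (3,1) (4,1) (5,1) (0,1) [ray(0,-1) blocked at (1,0)]
  WB@(3,5): attacks (4,4) (5,3) (2,4) (1,3) (0,2)
  WR@(5,0): attacks (5,1) (5,2) (5,3) (5,4) (5,5) (4,0) (3,0) (2,0) (1,0) [ray(-1,0) blocked at (1,0)]
Union (23 distinct): (0,0) (0,1) (0,2) (1,0) (1,1) (1,2) (1,3) (1,4) (1,5) (2,0) (2,1) (2,4) (3,0) (3,1) (4,0) (4,1) (4,4) (5,0) (5,1) (5,2) (5,3) (5,4) (5,5)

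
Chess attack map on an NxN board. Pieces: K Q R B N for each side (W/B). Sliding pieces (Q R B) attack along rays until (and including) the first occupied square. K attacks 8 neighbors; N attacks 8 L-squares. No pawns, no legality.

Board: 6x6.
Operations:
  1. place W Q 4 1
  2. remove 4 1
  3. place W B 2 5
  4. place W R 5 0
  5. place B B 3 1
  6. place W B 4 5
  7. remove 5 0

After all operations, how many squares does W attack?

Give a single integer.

Answer: 9

Derivation:
Op 1: place WQ@(4,1)
Op 2: remove (4,1)
Op 3: place WB@(2,5)
Op 4: place WR@(5,0)
Op 5: place BB@(3,1)
Op 6: place WB@(4,5)
Op 7: remove (5,0)
Per-piece attacks for W:
  WB@(2,5): attacks (3,4) (4,3) (5,2) (1,4) (0,3)
  WB@(4,5): attacks (5,4) (3,4) (2,3) (1,2) (0,1)
Union (9 distinct): (0,1) (0,3) (1,2) (1,4) (2,3) (3,4) (4,3) (5,2) (5,4)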